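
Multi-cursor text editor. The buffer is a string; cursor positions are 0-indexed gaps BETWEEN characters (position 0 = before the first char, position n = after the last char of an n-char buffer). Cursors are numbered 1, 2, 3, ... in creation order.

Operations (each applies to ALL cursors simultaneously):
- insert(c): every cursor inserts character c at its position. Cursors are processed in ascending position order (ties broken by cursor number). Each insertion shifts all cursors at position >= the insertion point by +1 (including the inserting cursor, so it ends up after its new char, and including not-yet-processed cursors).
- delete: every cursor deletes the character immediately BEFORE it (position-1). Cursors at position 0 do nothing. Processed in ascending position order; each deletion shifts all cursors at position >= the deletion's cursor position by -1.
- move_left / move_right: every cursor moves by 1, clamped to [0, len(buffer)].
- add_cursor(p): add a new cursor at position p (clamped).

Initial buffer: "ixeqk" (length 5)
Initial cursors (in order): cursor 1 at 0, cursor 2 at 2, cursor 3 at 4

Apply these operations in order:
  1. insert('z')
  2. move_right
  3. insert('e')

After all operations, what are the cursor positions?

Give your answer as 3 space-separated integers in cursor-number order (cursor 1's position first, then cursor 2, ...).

After op 1 (insert('z')): buffer="zixzeqzk" (len 8), cursors c1@1 c2@4 c3@7, authorship 1..2..3.
After op 2 (move_right): buffer="zixzeqzk" (len 8), cursors c1@2 c2@5 c3@8, authorship 1..2..3.
After op 3 (insert('e')): buffer="ziexzeeqzke" (len 11), cursors c1@3 c2@7 c3@11, authorship 1.1.2.2.3.3

Answer: 3 7 11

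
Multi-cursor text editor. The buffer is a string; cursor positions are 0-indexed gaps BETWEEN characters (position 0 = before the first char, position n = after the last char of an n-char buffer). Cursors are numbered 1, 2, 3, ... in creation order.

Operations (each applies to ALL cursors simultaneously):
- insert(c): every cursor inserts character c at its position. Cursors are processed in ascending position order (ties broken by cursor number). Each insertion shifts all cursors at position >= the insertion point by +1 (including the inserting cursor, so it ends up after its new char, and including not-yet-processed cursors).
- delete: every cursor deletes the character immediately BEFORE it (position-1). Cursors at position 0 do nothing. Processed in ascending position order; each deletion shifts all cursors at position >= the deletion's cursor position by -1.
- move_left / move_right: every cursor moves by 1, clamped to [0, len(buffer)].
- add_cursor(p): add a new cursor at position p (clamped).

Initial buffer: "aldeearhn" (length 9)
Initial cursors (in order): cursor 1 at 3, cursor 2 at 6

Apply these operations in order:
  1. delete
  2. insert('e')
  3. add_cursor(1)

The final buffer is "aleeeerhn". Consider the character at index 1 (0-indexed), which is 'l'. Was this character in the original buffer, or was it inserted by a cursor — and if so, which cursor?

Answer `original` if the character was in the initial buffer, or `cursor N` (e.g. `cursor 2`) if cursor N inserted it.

Answer: original

Derivation:
After op 1 (delete): buffer="aleerhn" (len 7), cursors c1@2 c2@4, authorship .......
After op 2 (insert('e')): buffer="aleeeerhn" (len 9), cursors c1@3 c2@6, authorship ..1..2...
After op 3 (add_cursor(1)): buffer="aleeeerhn" (len 9), cursors c3@1 c1@3 c2@6, authorship ..1..2...
Authorship (.=original, N=cursor N): . . 1 . . 2 . . .
Index 1: author = original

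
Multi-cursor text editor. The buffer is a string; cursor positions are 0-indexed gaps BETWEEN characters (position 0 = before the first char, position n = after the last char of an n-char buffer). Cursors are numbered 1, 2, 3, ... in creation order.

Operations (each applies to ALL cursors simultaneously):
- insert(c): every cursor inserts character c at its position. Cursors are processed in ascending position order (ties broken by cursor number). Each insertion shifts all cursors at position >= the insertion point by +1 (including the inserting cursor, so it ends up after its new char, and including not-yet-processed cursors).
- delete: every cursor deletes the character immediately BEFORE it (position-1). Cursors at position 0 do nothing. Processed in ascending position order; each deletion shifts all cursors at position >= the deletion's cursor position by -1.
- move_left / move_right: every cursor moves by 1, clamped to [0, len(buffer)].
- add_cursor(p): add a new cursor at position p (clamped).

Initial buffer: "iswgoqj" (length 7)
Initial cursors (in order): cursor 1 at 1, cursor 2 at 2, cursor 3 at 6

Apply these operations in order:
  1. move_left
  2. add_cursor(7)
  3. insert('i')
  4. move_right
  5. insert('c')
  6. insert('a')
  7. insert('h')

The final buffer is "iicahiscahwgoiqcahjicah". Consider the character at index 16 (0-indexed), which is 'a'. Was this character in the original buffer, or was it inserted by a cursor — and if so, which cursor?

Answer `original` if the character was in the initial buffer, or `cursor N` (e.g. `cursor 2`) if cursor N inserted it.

Answer: cursor 3

Derivation:
After op 1 (move_left): buffer="iswgoqj" (len 7), cursors c1@0 c2@1 c3@5, authorship .......
After op 2 (add_cursor(7)): buffer="iswgoqj" (len 7), cursors c1@0 c2@1 c3@5 c4@7, authorship .......
After op 3 (insert('i')): buffer="iiiswgoiqji" (len 11), cursors c1@1 c2@3 c3@8 c4@11, authorship 1.2....3..4
After op 4 (move_right): buffer="iiiswgoiqji" (len 11), cursors c1@2 c2@4 c3@9 c4@11, authorship 1.2....3..4
After op 5 (insert('c')): buffer="iiciscwgoiqcjic" (len 15), cursors c1@3 c2@6 c3@12 c4@15, authorship 1.12.2...3.3.44
After op 6 (insert('a')): buffer="iicaiscawgoiqcajica" (len 19), cursors c1@4 c2@8 c3@15 c4@19, authorship 1.112.22...3.33.444
After op 7 (insert('h')): buffer="iicahiscahwgoiqcahjicah" (len 23), cursors c1@5 c2@10 c3@18 c4@23, authorship 1.1112.222...3.333.4444
Authorship (.=original, N=cursor N): 1 . 1 1 1 2 . 2 2 2 . . . 3 . 3 3 3 . 4 4 4 4
Index 16: author = 3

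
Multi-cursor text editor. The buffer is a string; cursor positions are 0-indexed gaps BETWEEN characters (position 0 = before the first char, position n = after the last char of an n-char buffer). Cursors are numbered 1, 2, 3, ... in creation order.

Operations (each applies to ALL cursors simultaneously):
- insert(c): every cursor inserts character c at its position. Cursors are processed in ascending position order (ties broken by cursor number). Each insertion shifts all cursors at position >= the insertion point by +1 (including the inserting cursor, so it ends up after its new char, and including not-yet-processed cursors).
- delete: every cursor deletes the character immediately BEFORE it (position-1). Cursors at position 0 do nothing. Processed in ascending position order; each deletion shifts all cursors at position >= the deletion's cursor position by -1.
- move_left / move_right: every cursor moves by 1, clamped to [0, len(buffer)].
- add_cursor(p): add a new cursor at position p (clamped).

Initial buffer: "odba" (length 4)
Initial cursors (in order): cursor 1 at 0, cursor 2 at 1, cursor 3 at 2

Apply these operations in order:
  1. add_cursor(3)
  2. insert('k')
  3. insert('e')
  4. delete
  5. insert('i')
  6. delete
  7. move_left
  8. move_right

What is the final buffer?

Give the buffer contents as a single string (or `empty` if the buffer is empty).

After op 1 (add_cursor(3)): buffer="odba" (len 4), cursors c1@0 c2@1 c3@2 c4@3, authorship ....
After op 2 (insert('k')): buffer="kokdkbka" (len 8), cursors c1@1 c2@3 c3@5 c4@7, authorship 1.2.3.4.
After op 3 (insert('e')): buffer="keokedkebkea" (len 12), cursors c1@2 c2@5 c3@8 c4@11, authorship 11.22.33.44.
After op 4 (delete): buffer="kokdkbka" (len 8), cursors c1@1 c2@3 c3@5 c4@7, authorship 1.2.3.4.
After op 5 (insert('i')): buffer="kiokidkibkia" (len 12), cursors c1@2 c2@5 c3@8 c4@11, authorship 11.22.33.44.
After op 6 (delete): buffer="kokdkbka" (len 8), cursors c1@1 c2@3 c3@5 c4@7, authorship 1.2.3.4.
After op 7 (move_left): buffer="kokdkbka" (len 8), cursors c1@0 c2@2 c3@4 c4@6, authorship 1.2.3.4.
After op 8 (move_right): buffer="kokdkbka" (len 8), cursors c1@1 c2@3 c3@5 c4@7, authorship 1.2.3.4.

Answer: kokdkbka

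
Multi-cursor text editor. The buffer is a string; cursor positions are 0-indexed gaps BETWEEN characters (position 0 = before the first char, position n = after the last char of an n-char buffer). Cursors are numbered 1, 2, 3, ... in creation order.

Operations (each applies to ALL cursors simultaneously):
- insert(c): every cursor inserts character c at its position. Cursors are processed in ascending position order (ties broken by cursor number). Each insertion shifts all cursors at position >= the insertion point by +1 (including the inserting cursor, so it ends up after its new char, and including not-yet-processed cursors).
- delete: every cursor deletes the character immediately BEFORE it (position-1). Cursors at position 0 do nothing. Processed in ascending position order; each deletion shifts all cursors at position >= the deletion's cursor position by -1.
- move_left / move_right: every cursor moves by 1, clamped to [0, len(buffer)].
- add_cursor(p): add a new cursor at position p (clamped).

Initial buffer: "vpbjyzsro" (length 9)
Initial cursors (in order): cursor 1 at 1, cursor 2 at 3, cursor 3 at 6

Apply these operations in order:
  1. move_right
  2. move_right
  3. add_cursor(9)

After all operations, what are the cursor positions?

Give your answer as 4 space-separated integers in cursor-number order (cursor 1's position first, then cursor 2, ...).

After op 1 (move_right): buffer="vpbjyzsro" (len 9), cursors c1@2 c2@4 c3@7, authorship .........
After op 2 (move_right): buffer="vpbjyzsro" (len 9), cursors c1@3 c2@5 c3@8, authorship .........
After op 3 (add_cursor(9)): buffer="vpbjyzsro" (len 9), cursors c1@3 c2@5 c3@8 c4@9, authorship .........

Answer: 3 5 8 9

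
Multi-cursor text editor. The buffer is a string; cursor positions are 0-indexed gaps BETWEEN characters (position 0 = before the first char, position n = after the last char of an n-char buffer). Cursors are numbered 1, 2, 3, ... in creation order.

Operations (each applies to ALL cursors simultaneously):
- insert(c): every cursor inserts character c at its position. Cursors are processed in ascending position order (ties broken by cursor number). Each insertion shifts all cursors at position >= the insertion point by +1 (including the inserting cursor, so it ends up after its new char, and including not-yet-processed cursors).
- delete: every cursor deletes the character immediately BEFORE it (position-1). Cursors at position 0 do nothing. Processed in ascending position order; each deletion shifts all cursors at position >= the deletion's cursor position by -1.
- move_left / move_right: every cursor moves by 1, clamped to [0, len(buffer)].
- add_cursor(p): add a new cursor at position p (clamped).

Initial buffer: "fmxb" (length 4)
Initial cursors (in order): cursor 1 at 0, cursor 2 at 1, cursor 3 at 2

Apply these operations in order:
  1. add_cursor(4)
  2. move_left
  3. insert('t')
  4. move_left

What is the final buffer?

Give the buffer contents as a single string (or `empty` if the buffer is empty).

After op 1 (add_cursor(4)): buffer="fmxb" (len 4), cursors c1@0 c2@1 c3@2 c4@4, authorship ....
After op 2 (move_left): buffer="fmxb" (len 4), cursors c1@0 c2@0 c3@1 c4@3, authorship ....
After op 3 (insert('t')): buffer="ttftmxtb" (len 8), cursors c1@2 c2@2 c3@4 c4@7, authorship 12.3..4.
After op 4 (move_left): buffer="ttftmxtb" (len 8), cursors c1@1 c2@1 c3@3 c4@6, authorship 12.3..4.

Answer: ttftmxtb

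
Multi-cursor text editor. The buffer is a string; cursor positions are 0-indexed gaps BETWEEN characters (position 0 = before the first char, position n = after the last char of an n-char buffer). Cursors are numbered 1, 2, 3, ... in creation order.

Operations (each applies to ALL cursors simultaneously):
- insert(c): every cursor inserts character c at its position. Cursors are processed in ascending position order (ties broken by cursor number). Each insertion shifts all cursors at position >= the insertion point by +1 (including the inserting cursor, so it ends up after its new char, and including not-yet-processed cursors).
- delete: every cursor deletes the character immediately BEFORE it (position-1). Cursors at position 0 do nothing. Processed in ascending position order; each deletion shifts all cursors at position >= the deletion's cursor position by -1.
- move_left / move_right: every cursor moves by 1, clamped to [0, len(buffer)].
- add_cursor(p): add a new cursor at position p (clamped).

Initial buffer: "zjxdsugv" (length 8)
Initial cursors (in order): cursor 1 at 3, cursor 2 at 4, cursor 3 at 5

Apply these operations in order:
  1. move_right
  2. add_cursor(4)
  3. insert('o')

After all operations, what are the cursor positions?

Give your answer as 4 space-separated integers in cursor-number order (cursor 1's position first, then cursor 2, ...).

After op 1 (move_right): buffer="zjxdsugv" (len 8), cursors c1@4 c2@5 c3@6, authorship ........
After op 2 (add_cursor(4)): buffer="zjxdsugv" (len 8), cursors c1@4 c4@4 c2@5 c3@6, authorship ........
After op 3 (insert('o')): buffer="zjxdoosouogv" (len 12), cursors c1@6 c4@6 c2@8 c3@10, authorship ....14.2.3..

Answer: 6 8 10 6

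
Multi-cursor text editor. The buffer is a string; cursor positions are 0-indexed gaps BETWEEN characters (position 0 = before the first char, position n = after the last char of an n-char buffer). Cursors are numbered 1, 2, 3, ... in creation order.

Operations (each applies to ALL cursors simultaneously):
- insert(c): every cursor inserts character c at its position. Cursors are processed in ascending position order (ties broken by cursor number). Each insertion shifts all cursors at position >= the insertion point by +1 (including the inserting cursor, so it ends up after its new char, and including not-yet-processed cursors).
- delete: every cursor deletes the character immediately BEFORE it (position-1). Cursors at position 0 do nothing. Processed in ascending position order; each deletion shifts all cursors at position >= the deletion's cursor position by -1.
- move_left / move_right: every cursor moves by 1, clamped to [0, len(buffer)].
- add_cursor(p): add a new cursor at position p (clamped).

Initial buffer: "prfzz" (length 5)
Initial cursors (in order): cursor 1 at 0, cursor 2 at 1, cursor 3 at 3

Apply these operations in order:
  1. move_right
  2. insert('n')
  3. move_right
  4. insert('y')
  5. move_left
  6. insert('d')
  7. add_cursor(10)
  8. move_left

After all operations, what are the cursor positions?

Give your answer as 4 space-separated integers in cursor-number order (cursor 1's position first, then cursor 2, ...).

Answer: 3 7 12 9

Derivation:
After op 1 (move_right): buffer="prfzz" (len 5), cursors c1@1 c2@2 c3@4, authorship .....
After op 2 (insert('n')): buffer="pnrnfznz" (len 8), cursors c1@2 c2@4 c3@7, authorship .1.2..3.
After op 3 (move_right): buffer="pnrnfznz" (len 8), cursors c1@3 c2@5 c3@8, authorship .1.2..3.
After op 4 (insert('y')): buffer="pnrynfyznzy" (len 11), cursors c1@4 c2@7 c3@11, authorship .1.12.2.3.3
After op 5 (move_left): buffer="pnrynfyznzy" (len 11), cursors c1@3 c2@6 c3@10, authorship .1.12.2.3.3
After op 6 (insert('d')): buffer="pnrdynfdyznzdy" (len 14), cursors c1@4 c2@8 c3@13, authorship .1.112.22.3.33
After op 7 (add_cursor(10)): buffer="pnrdynfdyznzdy" (len 14), cursors c1@4 c2@8 c4@10 c3@13, authorship .1.112.22.3.33
After op 8 (move_left): buffer="pnrdynfdyznzdy" (len 14), cursors c1@3 c2@7 c4@9 c3@12, authorship .1.112.22.3.33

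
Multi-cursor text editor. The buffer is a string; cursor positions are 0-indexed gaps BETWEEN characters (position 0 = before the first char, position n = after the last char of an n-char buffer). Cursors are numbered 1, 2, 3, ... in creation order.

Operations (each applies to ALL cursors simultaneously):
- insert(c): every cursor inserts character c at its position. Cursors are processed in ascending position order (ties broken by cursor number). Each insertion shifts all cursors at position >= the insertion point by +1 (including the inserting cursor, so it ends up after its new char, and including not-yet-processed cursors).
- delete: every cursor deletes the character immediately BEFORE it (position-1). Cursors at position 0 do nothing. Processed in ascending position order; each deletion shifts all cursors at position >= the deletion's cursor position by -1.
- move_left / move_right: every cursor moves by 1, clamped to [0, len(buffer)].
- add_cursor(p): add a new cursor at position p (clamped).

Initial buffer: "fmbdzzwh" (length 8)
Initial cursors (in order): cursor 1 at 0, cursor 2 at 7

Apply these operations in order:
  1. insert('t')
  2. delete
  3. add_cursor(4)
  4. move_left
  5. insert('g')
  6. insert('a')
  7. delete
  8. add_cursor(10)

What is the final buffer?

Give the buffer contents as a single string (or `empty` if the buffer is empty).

Answer: gfmbgdzzgwh

Derivation:
After op 1 (insert('t')): buffer="tfmbdzzwth" (len 10), cursors c1@1 c2@9, authorship 1.......2.
After op 2 (delete): buffer="fmbdzzwh" (len 8), cursors c1@0 c2@7, authorship ........
After op 3 (add_cursor(4)): buffer="fmbdzzwh" (len 8), cursors c1@0 c3@4 c2@7, authorship ........
After op 4 (move_left): buffer="fmbdzzwh" (len 8), cursors c1@0 c3@3 c2@6, authorship ........
After op 5 (insert('g')): buffer="gfmbgdzzgwh" (len 11), cursors c1@1 c3@5 c2@9, authorship 1...3...2..
After op 6 (insert('a')): buffer="gafmbgadzzgawh" (len 14), cursors c1@2 c3@7 c2@12, authorship 11...33...22..
After op 7 (delete): buffer="gfmbgdzzgwh" (len 11), cursors c1@1 c3@5 c2@9, authorship 1...3...2..
After op 8 (add_cursor(10)): buffer="gfmbgdzzgwh" (len 11), cursors c1@1 c3@5 c2@9 c4@10, authorship 1...3...2..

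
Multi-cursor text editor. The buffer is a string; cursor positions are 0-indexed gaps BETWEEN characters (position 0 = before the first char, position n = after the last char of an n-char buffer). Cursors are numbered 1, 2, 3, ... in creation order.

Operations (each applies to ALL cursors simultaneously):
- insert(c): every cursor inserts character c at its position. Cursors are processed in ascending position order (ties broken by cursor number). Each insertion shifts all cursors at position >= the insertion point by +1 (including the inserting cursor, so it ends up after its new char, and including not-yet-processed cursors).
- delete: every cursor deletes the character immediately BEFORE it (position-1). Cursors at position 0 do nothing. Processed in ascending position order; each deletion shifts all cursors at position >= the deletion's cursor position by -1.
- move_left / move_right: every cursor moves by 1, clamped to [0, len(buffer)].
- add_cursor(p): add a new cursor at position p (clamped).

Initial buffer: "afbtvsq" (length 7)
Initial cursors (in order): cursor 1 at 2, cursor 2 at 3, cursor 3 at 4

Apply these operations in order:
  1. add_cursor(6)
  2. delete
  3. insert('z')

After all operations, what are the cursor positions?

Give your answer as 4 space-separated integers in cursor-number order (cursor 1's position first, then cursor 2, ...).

Answer: 4 4 4 6

Derivation:
After op 1 (add_cursor(6)): buffer="afbtvsq" (len 7), cursors c1@2 c2@3 c3@4 c4@6, authorship .......
After op 2 (delete): buffer="avq" (len 3), cursors c1@1 c2@1 c3@1 c4@2, authorship ...
After op 3 (insert('z')): buffer="azzzvzq" (len 7), cursors c1@4 c2@4 c3@4 c4@6, authorship .123.4.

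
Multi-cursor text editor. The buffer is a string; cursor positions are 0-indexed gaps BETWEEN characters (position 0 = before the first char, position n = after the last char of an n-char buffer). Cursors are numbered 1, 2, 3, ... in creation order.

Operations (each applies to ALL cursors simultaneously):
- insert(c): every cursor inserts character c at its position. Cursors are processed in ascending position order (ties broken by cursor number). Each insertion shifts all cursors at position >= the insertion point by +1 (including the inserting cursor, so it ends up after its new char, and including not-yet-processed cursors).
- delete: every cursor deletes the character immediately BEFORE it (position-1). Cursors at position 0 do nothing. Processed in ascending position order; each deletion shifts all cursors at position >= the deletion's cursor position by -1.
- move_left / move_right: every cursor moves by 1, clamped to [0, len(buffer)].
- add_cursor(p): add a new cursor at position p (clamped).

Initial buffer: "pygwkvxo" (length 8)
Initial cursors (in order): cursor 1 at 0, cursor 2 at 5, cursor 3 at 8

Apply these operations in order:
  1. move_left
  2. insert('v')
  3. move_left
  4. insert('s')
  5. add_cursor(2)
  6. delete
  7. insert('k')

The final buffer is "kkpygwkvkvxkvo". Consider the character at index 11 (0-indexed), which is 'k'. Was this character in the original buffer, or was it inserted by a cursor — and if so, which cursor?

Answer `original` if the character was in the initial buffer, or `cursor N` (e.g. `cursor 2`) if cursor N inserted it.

After op 1 (move_left): buffer="pygwkvxo" (len 8), cursors c1@0 c2@4 c3@7, authorship ........
After op 2 (insert('v')): buffer="vpygwvkvxvo" (len 11), cursors c1@1 c2@6 c3@10, authorship 1....2...3.
After op 3 (move_left): buffer="vpygwvkvxvo" (len 11), cursors c1@0 c2@5 c3@9, authorship 1....2...3.
After op 4 (insert('s')): buffer="svpygwsvkvxsvo" (len 14), cursors c1@1 c2@7 c3@12, authorship 11....22...33.
After op 5 (add_cursor(2)): buffer="svpygwsvkvxsvo" (len 14), cursors c1@1 c4@2 c2@7 c3@12, authorship 11....22...33.
After op 6 (delete): buffer="pygwvkvxvo" (len 10), cursors c1@0 c4@0 c2@4 c3@8, authorship ....2...3.
After op 7 (insert('k')): buffer="kkpygwkvkvxkvo" (len 14), cursors c1@2 c4@2 c2@7 c3@12, authorship 14....22...33.
Authorship (.=original, N=cursor N): 1 4 . . . . 2 2 . . . 3 3 .
Index 11: author = 3

Answer: cursor 3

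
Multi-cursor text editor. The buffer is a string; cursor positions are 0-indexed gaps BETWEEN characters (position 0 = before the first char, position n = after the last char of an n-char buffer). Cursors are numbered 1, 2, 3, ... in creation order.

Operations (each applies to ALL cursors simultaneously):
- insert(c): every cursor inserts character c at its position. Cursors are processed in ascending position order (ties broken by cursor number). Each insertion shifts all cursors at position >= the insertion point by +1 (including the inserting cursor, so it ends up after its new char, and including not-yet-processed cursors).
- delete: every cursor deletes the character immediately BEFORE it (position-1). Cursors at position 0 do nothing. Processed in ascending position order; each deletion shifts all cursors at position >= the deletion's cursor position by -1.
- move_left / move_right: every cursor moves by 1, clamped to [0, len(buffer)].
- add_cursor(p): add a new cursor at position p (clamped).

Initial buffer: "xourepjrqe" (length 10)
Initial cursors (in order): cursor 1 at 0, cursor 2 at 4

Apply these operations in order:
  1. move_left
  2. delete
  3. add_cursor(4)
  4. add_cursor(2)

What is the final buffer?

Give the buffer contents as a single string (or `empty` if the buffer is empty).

After op 1 (move_left): buffer="xourepjrqe" (len 10), cursors c1@0 c2@3, authorship ..........
After op 2 (delete): buffer="xorepjrqe" (len 9), cursors c1@0 c2@2, authorship .........
After op 3 (add_cursor(4)): buffer="xorepjrqe" (len 9), cursors c1@0 c2@2 c3@4, authorship .........
After op 4 (add_cursor(2)): buffer="xorepjrqe" (len 9), cursors c1@0 c2@2 c4@2 c3@4, authorship .........

Answer: xorepjrqe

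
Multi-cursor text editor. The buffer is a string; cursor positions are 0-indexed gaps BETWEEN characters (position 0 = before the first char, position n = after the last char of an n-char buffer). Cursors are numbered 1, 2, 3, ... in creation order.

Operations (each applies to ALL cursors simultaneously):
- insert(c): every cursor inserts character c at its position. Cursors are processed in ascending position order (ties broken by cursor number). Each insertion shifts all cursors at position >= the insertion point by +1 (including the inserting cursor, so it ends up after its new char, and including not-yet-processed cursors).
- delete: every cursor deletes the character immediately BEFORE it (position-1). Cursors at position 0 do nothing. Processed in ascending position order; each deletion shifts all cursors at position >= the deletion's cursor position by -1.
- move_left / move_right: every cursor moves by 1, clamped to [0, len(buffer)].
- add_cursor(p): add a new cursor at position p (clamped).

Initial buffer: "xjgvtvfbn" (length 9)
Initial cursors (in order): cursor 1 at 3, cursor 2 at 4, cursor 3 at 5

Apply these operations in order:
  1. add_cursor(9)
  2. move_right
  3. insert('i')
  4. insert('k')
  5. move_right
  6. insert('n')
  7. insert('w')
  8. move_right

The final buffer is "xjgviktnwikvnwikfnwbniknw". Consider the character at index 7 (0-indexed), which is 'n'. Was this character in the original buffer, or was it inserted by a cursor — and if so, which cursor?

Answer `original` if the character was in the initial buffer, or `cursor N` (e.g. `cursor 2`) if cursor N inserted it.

After op 1 (add_cursor(9)): buffer="xjgvtvfbn" (len 9), cursors c1@3 c2@4 c3@5 c4@9, authorship .........
After op 2 (move_right): buffer="xjgvtvfbn" (len 9), cursors c1@4 c2@5 c3@6 c4@9, authorship .........
After op 3 (insert('i')): buffer="xjgvitivifbni" (len 13), cursors c1@5 c2@7 c3@9 c4@13, authorship ....1.2.3...4
After op 4 (insert('k')): buffer="xjgviktikvikfbnik" (len 17), cursors c1@6 c2@9 c3@12 c4@17, authorship ....11.22.33...44
After op 5 (move_right): buffer="xjgviktikvikfbnik" (len 17), cursors c1@7 c2@10 c3@13 c4@17, authorship ....11.22.33...44
After op 6 (insert('n')): buffer="xjgviktnikvnikfnbnikn" (len 21), cursors c1@8 c2@12 c3@16 c4@21, authorship ....11.122.233.3..444
After op 7 (insert('w')): buffer="xjgviktnwikvnwikfnwbniknw" (len 25), cursors c1@9 c2@14 c3@19 c4@25, authorship ....11.1122.2233.33..4444
After op 8 (move_right): buffer="xjgviktnwikvnwikfnwbniknw" (len 25), cursors c1@10 c2@15 c3@20 c4@25, authorship ....11.1122.2233.33..4444
Authorship (.=original, N=cursor N): . . . . 1 1 . 1 1 2 2 . 2 2 3 3 . 3 3 . . 4 4 4 4
Index 7: author = 1

Answer: cursor 1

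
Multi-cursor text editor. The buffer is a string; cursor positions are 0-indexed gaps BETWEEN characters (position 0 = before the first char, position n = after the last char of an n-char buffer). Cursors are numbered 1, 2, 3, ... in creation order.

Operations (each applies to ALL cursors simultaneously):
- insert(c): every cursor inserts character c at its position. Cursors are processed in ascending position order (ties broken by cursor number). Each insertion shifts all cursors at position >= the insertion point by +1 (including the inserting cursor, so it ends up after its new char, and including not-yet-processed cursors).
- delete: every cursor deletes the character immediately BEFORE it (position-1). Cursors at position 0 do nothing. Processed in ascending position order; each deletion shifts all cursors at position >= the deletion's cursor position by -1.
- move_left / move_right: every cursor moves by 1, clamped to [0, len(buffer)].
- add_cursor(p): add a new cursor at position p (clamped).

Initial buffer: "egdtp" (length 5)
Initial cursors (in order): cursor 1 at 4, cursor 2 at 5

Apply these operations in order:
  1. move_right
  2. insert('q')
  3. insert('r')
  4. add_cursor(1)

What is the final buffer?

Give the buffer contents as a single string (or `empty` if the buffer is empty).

Answer: egdtpqqrr

Derivation:
After op 1 (move_right): buffer="egdtp" (len 5), cursors c1@5 c2@5, authorship .....
After op 2 (insert('q')): buffer="egdtpqq" (len 7), cursors c1@7 c2@7, authorship .....12
After op 3 (insert('r')): buffer="egdtpqqrr" (len 9), cursors c1@9 c2@9, authorship .....1212
After op 4 (add_cursor(1)): buffer="egdtpqqrr" (len 9), cursors c3@1 c1@9 c2@9, authorship .....1212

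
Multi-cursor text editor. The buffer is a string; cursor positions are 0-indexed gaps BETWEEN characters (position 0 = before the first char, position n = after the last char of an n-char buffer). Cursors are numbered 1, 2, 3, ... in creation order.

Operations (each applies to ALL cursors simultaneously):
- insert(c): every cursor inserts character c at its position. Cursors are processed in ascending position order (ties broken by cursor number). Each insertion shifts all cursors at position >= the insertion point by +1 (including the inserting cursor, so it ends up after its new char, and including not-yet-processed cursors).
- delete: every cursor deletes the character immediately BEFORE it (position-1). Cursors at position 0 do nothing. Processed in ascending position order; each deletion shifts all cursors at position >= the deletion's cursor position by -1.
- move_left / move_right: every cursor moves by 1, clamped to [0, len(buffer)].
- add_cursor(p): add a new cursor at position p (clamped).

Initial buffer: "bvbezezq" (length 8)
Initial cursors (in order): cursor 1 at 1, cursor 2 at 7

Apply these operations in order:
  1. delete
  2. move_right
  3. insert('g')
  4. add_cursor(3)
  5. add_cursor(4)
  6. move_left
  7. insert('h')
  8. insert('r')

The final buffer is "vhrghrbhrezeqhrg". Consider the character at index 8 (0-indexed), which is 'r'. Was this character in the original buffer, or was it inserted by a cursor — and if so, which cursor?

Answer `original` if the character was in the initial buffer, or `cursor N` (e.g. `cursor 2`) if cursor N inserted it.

After op 1 (delete): buffer="vbezeq" (len 6), cursors c1@0 c2@5, authorship ......
After op 2 (move_right): buffer="vbezeq" (len 6), cursors c1@1 c2@6, authorship ......
After op 3 (insert('g')): buffer="vgbezeqg" (len 8), cursors c1@2 c2@8, authorship .1.....2
After op 4 (add_cursor(3)): buffer="vgbezeqg" (len 8), cursors c1@2 c3@3 c2@8, authorship .1.....2
After op 5 (add_cursor(4)): buffer="vgbezeqg" (len 8), cursors c1@2 c3@3 c4@4 c2@8, authorship .1.....2
After op 6 (move_left): buffer="vgbezeqg" (len 8), cursors c1@1 c3@2 c4@3 c2@7, authorship .1.....2
After op 7 (insert('h')): buffer="vhghbhezeqhg" (len 12), cursors c1@2 c3@4 c4@6 c2@11, authorship .113.4....22
After op 8 (insert('r')): buffer="vhrghrbhrezeqhrg" (len 16), cursors c1@3 c3@6 c4@9 c2@15, authorship .11133.44....222
Authorship (.=original, N=cursor N): . 1 1 1 3 3 . 4 4 . . . . 2 2 2
Index 8: author = 4

Answer: cursor 4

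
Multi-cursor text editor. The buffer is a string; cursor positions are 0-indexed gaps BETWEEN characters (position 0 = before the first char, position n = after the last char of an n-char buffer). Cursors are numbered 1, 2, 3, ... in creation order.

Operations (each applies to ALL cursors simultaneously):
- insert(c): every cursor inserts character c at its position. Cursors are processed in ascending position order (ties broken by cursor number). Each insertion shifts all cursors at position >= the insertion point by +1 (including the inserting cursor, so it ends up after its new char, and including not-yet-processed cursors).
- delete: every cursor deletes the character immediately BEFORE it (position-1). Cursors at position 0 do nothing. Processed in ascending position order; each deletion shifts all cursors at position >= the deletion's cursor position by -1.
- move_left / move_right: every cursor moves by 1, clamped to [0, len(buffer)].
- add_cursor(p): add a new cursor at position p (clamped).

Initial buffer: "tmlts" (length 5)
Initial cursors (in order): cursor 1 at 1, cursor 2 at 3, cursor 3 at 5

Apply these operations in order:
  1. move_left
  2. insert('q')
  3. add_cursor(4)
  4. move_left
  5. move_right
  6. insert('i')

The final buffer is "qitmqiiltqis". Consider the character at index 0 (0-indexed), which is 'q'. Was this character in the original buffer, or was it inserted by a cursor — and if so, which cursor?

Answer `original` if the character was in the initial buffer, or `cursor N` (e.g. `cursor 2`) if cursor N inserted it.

Answer: cursor 1

Derivation:
After op 1 (move_left): buffer="tmlts" (len 5), cursors c1@0 c2@2 c3@4, authorship .....
After op 2 (insert('q')): buffer="qtmqltqs" (len 8), cursors c1@1 c2@4 c3@7, authorship 1..2..3.
After op 3 (add_cursor(4)): buffer="qtmqltqs" (len 8), cursors c1@1 c2@4 c4@4 c3@7, authorship 1..2..3.
After op 4 (move_left): buffer="qtmqltqs" (len 8), cursors c1@0 c2@3 c4@3 c3@6, authorship 1..2..3.
After op 5 (move_right): buffer="qtmqltqs" (len 8), cursors c1@1 c2@4 c4@4 c3@7, authorship 1..2..3.
After op 6 (insert('i')): buffer="qitmqiiltqis" (len 12), cursors c1@2 c2@7 c4@7 c3@11, authorship 11..224..33.
Authorship (.=original, N=cursor N): 1 1 . . 2 2 4 . . 3 3 .
Index 0: author = 1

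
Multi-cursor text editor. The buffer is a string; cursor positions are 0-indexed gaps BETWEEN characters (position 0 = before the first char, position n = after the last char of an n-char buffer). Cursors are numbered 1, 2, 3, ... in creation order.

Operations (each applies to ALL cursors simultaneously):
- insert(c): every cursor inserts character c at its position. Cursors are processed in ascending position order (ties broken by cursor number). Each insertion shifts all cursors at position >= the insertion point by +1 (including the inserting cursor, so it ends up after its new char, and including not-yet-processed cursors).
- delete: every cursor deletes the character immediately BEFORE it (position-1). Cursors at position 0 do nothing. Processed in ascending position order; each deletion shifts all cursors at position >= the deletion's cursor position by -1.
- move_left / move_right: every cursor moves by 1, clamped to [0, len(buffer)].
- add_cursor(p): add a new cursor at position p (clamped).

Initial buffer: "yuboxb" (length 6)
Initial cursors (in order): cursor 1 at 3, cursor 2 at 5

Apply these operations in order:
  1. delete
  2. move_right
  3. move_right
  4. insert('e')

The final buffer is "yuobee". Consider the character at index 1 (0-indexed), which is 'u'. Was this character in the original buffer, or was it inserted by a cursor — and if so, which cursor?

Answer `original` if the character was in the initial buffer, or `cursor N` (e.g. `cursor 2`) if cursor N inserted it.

Answer: original

Derivation:
After op 1 (delete): buffer="yuob" (len 4), cursors c1@2 c2@3, authorship ....
After op 2 (move_right): buffer="yuob" (len 4), cursors c1@3 c2@4, authorship ....
After op 3 (move_right): buffer="yuob" (len 4), cursors c1@4 c2@4, authorship ....
After op 4 (insert('e')): buffer="yuobee" (len 6), cursors c1@6 c2@6, authorship ....12
Authorship (.=original, N=cursor N): . . . . 1 2
Index 1: author = original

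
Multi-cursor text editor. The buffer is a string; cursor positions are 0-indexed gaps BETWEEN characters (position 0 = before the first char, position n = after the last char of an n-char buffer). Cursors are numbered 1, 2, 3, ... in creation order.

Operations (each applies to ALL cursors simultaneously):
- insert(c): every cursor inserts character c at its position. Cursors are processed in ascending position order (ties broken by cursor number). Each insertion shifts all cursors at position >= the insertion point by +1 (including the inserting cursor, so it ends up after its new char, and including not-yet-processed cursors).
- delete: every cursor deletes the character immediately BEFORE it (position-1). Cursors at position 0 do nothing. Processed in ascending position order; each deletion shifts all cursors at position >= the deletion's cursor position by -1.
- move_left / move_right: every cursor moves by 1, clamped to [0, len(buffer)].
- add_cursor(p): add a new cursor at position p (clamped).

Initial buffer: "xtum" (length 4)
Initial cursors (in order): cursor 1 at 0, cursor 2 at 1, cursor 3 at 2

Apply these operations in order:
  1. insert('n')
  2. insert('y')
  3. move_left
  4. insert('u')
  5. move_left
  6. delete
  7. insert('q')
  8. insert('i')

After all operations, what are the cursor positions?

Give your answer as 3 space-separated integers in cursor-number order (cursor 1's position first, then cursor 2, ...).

After op 1 (insert('n')): buffer="nxntnum" (len 7), cursors c1@1 c2@3 c3@5, authorship 1.2.3..
After op 2 (insert('y')): buffer="nyxnytnyum" (len 10), cursors c1@2 c2@5 c3@8, authorship 11.22.33..
After op 3 (move_left): buffer="nyxnytnyum" (len 10), cursors c1@1 c2@4 c3@7, authorship 11.22.33..
After op 4 (insert('u')): buffer="nuyxnuytnuyum" (len 13), cursors c1@2 c2@6 c3@10, authorship 111.222.333..
After op 5 (move_left): buffer="nuyxnuytnuyum" (len 13), cursors c1@1 c2@5 c3@9, authorship 111.222.333..
After op 6 (delete): buffer="uyxuytuyum" (len 10), cursors c1@0 c2@3 c3@6, authorship 11.22.33..
After op 7 (insert('q')): buffer="quyxquytquyum" (len 13), cursors c1@1 c2@5 c3@9, authorship 111.222.333..
After op 8 (insert('i')): buffer="qiuyxqiuytqiuyum" (len 16), cursors c1@2 c2@7 c3@12, authorship 1111.2222.3333..

Answer: 2 7 12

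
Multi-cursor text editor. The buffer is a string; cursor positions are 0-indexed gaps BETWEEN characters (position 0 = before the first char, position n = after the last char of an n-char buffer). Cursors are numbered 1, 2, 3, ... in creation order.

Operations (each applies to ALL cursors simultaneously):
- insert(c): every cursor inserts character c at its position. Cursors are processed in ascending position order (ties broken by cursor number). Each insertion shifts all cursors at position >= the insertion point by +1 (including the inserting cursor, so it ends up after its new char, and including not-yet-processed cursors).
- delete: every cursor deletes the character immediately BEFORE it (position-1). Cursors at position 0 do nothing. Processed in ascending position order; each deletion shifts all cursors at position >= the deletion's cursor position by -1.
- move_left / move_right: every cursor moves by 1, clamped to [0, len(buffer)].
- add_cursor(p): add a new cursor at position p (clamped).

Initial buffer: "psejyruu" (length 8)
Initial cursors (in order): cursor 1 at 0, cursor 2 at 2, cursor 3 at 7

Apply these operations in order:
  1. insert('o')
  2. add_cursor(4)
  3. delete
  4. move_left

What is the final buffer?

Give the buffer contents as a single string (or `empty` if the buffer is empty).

After op 1 (insert('o')): buffer="opsoejyruou" (len 11), cursors c1@1 c2@4 c3@10, authorship 1..2.....3.
After op 2 (add_cursor(4)): buffer="opsoejyruou" (len 11), cursors c1@1 c2@4 c4@4 c3@10, authorship 1..2.....3.
After op 3 (delete): buffer="pejyruu" (len 7), cursors c1@0 c2@1 c4@1 c3@6, authorship .......
After op 4 (move_left): buffer="pejyruu" (len 7), cursors c1@0 c2@0 c4@0 c3@5, authorship .......

Answer: pejyruu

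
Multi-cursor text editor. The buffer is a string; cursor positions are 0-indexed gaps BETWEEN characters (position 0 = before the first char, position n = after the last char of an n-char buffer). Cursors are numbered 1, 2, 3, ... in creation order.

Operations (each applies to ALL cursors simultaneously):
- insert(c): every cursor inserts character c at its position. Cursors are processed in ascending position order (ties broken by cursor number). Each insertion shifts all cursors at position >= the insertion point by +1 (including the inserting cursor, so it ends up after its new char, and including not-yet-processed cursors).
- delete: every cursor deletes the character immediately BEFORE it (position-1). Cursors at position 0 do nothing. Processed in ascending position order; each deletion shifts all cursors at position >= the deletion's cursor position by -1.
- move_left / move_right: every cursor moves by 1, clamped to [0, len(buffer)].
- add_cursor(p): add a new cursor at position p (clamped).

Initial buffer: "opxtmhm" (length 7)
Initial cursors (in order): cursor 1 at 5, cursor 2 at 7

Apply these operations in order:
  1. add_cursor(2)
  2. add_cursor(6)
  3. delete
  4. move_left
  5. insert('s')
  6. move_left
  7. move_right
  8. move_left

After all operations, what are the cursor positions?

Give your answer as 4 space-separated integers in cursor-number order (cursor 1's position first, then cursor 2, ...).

Answer: 5 5 0 5

Derivation:
After op 1 (add_cursor(2)): buffer="opxtmhm" (len 7), cursors c3@2 c1@5 c2@7, authorship .......
After op 2 (add_cursor(6)): buffer="opxtmhm" (len 7), cursors c3@2 c1@5 c4@6 c2@7, authorship .......
After op 3 (delete): buffer="oxt" (len 3), cursors c3@1 c1@3 c2@3 c4@3, authorship ...
After op 4 (move_left): buffer="oxt" (len 3), cursors c3@0 c1@2 c2@2 c4@2, authorship ...
After op 5 (insert('s')): buffer="soxssst" (len 7), cursors c3@1 c1@6 c2@6 c4@6, authorship 3..124.
After op 6 (move_left): buffer="soxssst" (len 7), cursors c3@0 c1@5 c2@5 c4@5, authorship 3..124.
After op 7 (move_right): buffer="soxssst" (len 7), cursors c3@1 c1@6 c2@6 c4@6, authorship 3..124.
After op 8 (move_left): buffer="soxssst" (len 7), cursors c3@0 c1@5 c2@5 c4@5, authorship 3..124.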